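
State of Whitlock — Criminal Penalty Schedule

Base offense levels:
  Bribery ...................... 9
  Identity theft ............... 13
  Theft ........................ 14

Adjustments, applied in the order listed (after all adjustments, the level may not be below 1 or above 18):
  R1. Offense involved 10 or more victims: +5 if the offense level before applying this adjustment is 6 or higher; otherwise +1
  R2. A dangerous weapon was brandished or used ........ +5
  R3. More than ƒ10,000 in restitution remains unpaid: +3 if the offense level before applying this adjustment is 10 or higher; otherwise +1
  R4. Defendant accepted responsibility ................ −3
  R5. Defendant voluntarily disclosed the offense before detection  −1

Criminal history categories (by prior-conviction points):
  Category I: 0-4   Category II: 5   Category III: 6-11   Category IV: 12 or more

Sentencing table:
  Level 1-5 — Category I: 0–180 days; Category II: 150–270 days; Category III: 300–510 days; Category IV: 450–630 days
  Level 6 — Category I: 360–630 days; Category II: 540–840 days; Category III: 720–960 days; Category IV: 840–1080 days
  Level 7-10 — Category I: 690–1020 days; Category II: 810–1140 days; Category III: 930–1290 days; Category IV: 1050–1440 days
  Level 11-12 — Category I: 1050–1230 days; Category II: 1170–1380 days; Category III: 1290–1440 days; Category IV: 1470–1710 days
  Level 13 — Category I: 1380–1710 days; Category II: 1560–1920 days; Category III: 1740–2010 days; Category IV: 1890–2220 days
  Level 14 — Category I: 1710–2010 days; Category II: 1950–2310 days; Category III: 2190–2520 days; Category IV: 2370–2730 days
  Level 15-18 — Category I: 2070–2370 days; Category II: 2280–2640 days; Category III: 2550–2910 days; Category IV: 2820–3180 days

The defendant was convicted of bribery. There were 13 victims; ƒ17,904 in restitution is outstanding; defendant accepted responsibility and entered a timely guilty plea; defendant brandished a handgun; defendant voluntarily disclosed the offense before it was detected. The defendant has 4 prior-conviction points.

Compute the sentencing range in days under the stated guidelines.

2070-2370 days

Base offense level for bribery: 9.
R1 applies (level before this adjustment is 9 ≥ 6, so +5): 9 + 5 = 14.
R2 applies: 14 + 5 = 19.
R3 applies (level before this adjustment is 19 ≥ 10, so +3): 19 + 3 = 22.
R4 applies: 22 − 3 = 19.
R5 applies: 19 − 1 = 18.
Final offense level: 18.
Criminal history: 4 prior points → Category I (0-4).
Level 18 falls in the 15-18 band.
Grid: Level 15-18 × Category I = 2070-2370 days.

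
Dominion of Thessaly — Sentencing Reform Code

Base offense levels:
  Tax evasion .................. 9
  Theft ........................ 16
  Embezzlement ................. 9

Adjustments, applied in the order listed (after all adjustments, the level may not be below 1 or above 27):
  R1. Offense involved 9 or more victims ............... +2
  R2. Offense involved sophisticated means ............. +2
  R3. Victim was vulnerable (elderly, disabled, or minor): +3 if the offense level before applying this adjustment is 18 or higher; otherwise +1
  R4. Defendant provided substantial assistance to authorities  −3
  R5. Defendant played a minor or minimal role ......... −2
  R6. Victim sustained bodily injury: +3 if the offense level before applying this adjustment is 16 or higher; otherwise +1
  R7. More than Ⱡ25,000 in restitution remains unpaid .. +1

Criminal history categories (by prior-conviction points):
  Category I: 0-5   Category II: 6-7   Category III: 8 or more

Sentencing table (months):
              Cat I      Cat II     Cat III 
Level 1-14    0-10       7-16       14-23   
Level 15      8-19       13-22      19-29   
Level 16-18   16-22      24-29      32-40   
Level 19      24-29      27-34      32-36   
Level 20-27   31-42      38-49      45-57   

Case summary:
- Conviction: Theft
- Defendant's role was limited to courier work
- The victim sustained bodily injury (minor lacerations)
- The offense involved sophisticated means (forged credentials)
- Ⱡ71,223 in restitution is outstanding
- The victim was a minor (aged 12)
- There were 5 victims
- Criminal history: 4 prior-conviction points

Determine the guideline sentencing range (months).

Base offense level for theft: 16.
R2 applies: 16 + 2 = 18.
R3 applies (level before this adjustment is 18 ≥ 18, so +3): 18 + 3 = 21.
R4 does not apply.
R5 applies: 21 − 2 = 19.
R6 applies (level before this adjustment is 19 ≥ 16, so +3): 19 + 3 = 22.
R7 applies: 22 + 1 = 23.
Final offense level: 23.
Criminal history: 4 prior points → Category I (0-5).
Level 23 falls in the 20-27 band.
Grid: Level 20-27 × Category I = 31-42 months.

31-42 months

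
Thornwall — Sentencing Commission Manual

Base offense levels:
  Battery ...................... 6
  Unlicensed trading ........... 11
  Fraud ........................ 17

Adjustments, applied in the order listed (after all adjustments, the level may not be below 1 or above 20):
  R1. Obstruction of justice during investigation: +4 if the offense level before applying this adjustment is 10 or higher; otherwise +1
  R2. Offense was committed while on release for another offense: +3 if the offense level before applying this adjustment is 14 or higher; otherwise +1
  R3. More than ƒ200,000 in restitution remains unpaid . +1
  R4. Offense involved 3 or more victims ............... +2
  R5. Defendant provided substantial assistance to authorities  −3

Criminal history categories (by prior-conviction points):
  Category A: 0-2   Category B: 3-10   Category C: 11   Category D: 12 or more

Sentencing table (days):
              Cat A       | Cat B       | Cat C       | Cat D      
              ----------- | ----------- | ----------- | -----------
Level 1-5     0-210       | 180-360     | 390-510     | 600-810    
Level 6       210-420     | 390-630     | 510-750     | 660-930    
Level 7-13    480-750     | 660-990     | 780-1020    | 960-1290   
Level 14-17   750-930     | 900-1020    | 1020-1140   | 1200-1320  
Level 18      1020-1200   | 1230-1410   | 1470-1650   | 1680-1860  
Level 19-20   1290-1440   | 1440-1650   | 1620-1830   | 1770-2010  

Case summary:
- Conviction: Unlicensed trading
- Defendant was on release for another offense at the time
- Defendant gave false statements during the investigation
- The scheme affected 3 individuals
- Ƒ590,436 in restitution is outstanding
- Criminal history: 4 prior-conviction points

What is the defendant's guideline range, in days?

1440-1650 days

Base offense level for unlicensed trading: 11.
R1 applies (level before this adjustment is 11 ≥ 10, so +4): 11 + 4 = 15.
R2 applies (level before this adjustment is 15 ≥ 14, so +3): 15 + 3 = 18.
R3 applies: 18 + 1 = 19.
R4 applies: 19 + 2 = 21.
R5 does not apply.
Level 21 exceeds the maximum of 20; capped at 20.
Final offense level: 20.
Criminal history: 4 prior points → Category B (3-10).
Level 20 falls in the 19-20 band.
Grid: Level 19-20 × Category B = 1440-1650 days.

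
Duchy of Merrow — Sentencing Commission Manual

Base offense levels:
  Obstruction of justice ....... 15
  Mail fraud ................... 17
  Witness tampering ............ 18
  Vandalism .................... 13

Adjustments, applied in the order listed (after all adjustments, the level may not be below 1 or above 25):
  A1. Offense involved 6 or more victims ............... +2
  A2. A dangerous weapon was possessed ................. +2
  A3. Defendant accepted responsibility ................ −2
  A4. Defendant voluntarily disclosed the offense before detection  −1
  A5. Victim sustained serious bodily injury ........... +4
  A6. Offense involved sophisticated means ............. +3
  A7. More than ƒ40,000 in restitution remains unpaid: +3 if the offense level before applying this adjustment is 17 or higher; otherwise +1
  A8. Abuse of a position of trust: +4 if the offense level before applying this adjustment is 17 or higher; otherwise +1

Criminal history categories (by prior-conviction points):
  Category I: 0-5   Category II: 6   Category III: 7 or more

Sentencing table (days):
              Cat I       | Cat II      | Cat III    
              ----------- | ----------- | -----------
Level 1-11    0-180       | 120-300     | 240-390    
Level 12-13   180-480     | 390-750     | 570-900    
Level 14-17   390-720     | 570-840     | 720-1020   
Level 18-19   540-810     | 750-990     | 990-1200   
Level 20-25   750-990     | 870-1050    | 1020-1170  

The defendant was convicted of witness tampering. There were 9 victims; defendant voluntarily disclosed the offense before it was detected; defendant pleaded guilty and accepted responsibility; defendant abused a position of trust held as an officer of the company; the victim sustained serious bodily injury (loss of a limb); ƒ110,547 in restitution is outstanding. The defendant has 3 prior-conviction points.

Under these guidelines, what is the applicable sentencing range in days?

Base offense level for witness tampering: 18.
A1 applies: 18 + 2 = 20.
A3 applies: 20 − 2 = 18.
A4 applies: 18 − 1 = 17.
A5 applies: 17 + 4 = 21.
A7 applies (level before this adjustment is 21 ≥ 17, so +3): 21 + 3 = 24.
A8 applies (level before this adjustment is 24 ≥ 17, so +4): 24 + 4 = 28.
Level 28 exceeds the maximum of 25; capped at 25.
Final offense level: 25.
Criminal history: 3 prior points → Category I (0-5).
Level 25 falls in the 20-25 band.
Grid: Level 20-25 × Category I = 750-990 days.

750-990 days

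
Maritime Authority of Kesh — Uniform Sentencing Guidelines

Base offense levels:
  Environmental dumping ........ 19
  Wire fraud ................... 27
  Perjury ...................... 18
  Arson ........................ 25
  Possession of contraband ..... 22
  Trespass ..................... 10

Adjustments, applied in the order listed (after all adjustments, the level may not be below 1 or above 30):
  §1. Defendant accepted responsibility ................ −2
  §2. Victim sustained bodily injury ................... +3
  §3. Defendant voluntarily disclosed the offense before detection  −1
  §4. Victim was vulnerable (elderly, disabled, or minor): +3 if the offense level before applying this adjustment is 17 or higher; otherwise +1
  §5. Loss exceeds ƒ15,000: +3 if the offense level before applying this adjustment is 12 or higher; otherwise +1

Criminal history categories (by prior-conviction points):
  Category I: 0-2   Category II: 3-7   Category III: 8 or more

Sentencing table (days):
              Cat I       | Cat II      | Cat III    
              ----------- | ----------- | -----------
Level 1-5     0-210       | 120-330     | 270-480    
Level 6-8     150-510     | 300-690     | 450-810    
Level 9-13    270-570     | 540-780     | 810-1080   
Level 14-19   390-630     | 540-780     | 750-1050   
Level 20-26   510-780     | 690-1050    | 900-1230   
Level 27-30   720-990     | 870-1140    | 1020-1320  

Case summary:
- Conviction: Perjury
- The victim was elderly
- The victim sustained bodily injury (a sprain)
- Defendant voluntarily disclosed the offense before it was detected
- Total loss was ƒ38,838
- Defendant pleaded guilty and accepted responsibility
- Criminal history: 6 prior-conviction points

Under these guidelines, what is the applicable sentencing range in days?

690-1050 days

Base offense level for perjury: 18.
§1 applies: 18 − 2 = 16.
§2 applies: 16 + 3 = 19.
§3 applies: 19 − 1 = 18.
§4 applies (level before this adjustment is 18 ≥ 17, so +3): 18 + 3 = 21.
§5 applies (level before this adjustment is 21 ≥ 12, so +3): 21 + 3 = 24.
Final offense level: 24.
Criminal history: 6 prior points → Category II (3-7).
Level 24 falls in the 20-26 band.
Grid: Level 20-26 × Category II = 690-1050 days.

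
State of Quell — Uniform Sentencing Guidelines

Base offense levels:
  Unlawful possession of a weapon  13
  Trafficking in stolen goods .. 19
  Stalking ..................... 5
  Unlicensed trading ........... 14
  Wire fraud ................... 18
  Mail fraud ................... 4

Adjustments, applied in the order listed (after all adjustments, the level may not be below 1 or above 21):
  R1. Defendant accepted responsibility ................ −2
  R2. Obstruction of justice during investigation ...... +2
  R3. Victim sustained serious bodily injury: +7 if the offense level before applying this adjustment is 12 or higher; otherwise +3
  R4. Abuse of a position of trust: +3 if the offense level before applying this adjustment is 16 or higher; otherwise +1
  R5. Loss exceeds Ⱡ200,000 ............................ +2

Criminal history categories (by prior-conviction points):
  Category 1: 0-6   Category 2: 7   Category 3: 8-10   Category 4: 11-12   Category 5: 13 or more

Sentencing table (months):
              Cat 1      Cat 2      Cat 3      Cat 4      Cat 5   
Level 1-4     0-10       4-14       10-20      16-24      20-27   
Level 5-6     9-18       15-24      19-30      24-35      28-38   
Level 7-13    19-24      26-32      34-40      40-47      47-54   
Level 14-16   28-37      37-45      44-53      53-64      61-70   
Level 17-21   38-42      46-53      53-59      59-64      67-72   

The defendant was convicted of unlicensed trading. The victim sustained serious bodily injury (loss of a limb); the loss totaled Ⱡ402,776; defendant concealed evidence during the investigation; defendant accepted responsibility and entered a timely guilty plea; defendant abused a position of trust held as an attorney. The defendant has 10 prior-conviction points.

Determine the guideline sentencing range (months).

Base offense level for unlicensed trading: 14.
R1 applies: 14 − 2 = 12.
R2 applies: 12 + 2 = 14.
R3 applies (level before this adjustment is 14 ≥ 12, so +7): 14 + 7 = 21.
R4 applies (level before this adjustment is 21 ≥ 16, so +3): 21 + 3 = 24.
R5 applies: 24 + 2 = 26.
Level 26 exceeds the maximum of 21; capped at 21.
Final offense level: 21.
Criminal history: 10 prior points → Category 3 (8-10).
Level 21 falls in the 17-21 band.
Grid: Level 17-21 × Category 3 = 53-59 months.

53-59 months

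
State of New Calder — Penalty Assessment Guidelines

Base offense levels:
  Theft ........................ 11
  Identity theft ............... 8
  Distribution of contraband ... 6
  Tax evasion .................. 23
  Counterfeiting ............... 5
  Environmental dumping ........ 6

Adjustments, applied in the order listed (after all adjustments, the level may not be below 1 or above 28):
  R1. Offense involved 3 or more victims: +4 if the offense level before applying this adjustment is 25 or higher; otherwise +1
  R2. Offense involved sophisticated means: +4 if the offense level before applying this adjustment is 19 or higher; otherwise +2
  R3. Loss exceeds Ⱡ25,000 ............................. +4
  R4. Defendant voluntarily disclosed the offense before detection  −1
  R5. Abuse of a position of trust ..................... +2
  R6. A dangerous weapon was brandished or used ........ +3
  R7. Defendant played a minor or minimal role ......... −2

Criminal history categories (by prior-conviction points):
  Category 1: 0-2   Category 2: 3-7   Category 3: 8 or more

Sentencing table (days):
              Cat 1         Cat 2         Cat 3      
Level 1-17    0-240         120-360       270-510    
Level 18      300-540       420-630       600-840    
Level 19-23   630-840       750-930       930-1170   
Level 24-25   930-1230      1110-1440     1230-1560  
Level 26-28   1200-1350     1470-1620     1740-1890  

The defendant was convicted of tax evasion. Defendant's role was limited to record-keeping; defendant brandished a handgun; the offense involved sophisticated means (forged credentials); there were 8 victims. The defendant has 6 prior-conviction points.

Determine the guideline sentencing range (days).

Base offense level for tax evasion: 23.
R1 applies (level before this adjustment is 23 < 25, so +1): 23 + 1 = 24.
R2 applies (level before this adjustment is 24 ≥ 19, so +4): 24 + 4 = 28.
R6 applies: 28 + 3 = 31.
R7 applies: 31 − 2 = 29.
Level 29 exceeds the maximum of 28; capped at 28.
Final offense level: 28.
Criminal history: 6 prior points → Category 2 (3-7).
Level 28 falls in the 26-28 band.
Grid: Level 26-28 × Category 2 = 1470-1620 days.

1470-1620 days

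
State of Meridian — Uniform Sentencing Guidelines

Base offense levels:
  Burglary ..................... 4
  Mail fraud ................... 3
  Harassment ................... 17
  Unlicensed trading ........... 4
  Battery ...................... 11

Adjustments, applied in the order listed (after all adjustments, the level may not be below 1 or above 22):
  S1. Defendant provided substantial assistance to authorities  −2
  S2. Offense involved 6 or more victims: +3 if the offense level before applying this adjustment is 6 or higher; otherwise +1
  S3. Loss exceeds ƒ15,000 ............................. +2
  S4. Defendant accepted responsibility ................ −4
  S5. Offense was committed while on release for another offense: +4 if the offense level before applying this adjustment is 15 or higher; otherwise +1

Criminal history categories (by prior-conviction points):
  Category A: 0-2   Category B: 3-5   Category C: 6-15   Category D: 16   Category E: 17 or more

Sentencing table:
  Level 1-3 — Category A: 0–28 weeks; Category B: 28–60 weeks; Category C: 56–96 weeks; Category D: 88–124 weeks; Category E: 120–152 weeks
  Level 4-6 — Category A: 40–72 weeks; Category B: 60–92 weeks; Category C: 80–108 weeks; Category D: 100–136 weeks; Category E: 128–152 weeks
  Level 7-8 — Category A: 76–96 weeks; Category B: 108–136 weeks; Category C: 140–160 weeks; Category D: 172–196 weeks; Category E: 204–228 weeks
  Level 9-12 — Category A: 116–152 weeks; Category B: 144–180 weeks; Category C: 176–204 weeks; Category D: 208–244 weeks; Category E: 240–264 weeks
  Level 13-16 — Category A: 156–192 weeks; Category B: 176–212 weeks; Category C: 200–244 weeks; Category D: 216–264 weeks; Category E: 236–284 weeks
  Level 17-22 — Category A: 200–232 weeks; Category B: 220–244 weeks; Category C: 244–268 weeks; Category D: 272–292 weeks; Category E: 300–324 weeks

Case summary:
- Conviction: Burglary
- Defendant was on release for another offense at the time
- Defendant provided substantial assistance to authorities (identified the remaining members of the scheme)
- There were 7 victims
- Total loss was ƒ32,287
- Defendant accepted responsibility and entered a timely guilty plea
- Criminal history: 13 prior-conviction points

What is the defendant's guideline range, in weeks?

Base offense level for burglary: 4.
S1 applies: 4 − 2 = 2.
S2 applies (level before this adjustment is 2 < 6, so +1): 2 + 1 = 3.
S3 applies: 3 + 2 = 5.
S4 applies: 5 − 4 = 1.
S5 applies (level before this adjustment is 1 < 15, so +1): 1 + 1 = 2.
Final offense level: 2.
Criminal history: 13 prior points → Category C (6-15).
Level 2 falls in the 1-3 band.
Grid: Level 1-3 × Category C = 56-96 weeks.

56-96 weeks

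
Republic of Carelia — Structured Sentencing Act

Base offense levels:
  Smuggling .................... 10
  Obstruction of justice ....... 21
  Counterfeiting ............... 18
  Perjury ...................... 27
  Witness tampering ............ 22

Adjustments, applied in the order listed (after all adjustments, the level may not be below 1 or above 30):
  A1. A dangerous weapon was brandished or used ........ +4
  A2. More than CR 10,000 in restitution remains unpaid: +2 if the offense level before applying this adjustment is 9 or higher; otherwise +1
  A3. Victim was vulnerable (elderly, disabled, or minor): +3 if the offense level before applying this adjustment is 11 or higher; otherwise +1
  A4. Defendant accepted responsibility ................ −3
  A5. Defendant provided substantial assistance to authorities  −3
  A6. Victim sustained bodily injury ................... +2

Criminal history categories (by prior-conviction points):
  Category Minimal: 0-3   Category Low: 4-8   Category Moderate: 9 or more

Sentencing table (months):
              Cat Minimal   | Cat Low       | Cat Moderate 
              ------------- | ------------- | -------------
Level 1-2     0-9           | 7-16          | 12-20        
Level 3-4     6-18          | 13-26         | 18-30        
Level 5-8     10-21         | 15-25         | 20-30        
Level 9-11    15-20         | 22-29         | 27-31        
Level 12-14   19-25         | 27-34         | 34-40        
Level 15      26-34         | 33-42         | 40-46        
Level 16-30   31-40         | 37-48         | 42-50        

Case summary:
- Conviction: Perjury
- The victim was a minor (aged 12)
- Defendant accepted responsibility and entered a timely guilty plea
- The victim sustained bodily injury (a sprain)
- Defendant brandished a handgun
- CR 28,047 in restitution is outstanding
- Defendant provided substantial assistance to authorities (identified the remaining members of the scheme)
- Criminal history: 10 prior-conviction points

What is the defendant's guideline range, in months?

42-50 months

Base offense level for perjury: 27.
A1 applies: 27 + 4 = 31.
A2 applies (level before this adjustment is 31 ≥ 9, so +2): 31 + 2 = 33.
A3 applies (level before this adjustment is 33 ≥ 11, so +3): 33 + 3 = 36.
A4 applies: 36 − 3 = 33.
A5 applies: 33 − 3 = 30.
A6 applies: 30 + 2 = 32.
Level 32 exceeds the maximum of 30; capped at 30.
Final offense level: 30.
Criminal history: 10 prior points → Category Moderate (9+).
Level 30 falls in the 16-30 band.
Grid: Level 16-30 × Category Moderate = 42-50 months.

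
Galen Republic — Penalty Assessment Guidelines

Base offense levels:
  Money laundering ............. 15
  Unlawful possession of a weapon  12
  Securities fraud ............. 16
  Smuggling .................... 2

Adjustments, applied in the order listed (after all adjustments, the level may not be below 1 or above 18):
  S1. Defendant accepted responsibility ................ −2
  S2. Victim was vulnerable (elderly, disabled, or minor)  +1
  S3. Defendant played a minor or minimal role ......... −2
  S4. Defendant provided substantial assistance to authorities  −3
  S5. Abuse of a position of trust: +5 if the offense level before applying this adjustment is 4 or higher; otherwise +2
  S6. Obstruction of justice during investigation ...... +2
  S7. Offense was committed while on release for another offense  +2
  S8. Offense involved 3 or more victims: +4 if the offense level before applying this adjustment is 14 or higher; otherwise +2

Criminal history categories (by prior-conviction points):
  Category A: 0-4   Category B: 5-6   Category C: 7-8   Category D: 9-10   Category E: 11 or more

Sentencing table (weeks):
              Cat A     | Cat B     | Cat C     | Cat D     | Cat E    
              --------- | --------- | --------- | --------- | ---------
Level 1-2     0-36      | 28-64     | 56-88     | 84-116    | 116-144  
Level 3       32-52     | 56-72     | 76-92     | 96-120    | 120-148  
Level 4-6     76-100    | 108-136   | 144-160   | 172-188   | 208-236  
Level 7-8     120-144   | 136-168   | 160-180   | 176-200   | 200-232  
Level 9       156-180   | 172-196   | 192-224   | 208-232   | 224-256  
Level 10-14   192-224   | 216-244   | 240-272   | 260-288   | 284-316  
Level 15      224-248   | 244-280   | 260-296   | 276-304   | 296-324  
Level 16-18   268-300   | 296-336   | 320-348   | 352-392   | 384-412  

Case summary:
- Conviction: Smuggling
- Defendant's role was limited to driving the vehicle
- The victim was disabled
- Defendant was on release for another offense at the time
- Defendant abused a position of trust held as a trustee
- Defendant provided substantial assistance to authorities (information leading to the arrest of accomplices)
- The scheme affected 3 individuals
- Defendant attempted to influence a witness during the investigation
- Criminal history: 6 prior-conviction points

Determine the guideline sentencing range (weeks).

108-136 weeks

Base offense level for smuggling: 2.
S2 applies: 2 + 1 = 3.
S3 applies: 3 − 2 = 1.
S4 applies: 1 − 3 = -2.
S5 applies (level before this adjustment is -2 < 4, so +2): -2 + 2 = 0.
S6 applies: 0 + 2 = 2.
S7 applies: 2 + 2 = 4.
S8 applies (level before this adjustment is 4 < 14, so +2): 4 + 2 = 6.
Final offense level: 6.
Criminal history: 6 prior points → Category B (5-6).
Level 6 falls in the 4-6 band.
Grid: Level 4-6 × Category B = 108-136 weeks.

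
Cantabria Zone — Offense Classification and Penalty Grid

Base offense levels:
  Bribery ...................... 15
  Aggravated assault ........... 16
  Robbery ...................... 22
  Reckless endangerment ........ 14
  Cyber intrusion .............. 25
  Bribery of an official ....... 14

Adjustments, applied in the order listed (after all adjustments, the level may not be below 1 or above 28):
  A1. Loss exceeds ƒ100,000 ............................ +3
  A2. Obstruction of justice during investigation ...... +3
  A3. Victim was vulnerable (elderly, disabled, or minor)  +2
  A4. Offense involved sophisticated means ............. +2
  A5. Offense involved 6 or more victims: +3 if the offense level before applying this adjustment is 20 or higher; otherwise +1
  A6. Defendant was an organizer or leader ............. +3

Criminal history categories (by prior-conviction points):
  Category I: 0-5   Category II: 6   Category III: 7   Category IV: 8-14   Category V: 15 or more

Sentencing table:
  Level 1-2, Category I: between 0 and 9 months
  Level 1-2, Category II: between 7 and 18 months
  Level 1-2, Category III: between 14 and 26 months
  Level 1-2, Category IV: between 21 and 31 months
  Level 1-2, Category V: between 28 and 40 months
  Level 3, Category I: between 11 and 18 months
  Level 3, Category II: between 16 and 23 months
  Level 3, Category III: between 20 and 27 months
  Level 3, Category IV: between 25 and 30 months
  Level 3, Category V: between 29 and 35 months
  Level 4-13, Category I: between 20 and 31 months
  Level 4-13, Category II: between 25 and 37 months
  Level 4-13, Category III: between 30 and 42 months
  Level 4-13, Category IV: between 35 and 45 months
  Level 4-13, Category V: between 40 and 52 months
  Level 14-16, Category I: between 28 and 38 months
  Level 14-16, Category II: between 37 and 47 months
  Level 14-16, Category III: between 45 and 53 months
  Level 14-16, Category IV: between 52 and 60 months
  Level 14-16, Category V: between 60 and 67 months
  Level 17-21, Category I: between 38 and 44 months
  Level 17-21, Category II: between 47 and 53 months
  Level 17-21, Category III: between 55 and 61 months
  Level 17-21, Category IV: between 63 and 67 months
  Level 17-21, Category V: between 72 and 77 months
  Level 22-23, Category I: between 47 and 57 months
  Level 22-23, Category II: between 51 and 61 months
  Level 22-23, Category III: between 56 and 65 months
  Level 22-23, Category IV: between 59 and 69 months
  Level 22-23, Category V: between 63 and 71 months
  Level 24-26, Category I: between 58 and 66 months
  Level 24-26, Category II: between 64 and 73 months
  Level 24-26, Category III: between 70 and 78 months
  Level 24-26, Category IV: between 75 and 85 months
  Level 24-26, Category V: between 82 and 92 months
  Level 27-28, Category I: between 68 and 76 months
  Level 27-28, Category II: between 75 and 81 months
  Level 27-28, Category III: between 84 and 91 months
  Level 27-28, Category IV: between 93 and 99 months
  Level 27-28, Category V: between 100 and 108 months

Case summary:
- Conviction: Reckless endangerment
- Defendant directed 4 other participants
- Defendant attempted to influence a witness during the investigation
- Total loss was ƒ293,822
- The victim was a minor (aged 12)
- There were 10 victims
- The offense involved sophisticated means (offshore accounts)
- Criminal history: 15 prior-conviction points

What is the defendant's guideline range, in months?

100-108 months

Base offense level for reckless endangerment: 14.
A1 applies: 14 + 3 = 17.
A2 applies: 17 + 3 = 20.
A3 applies: 20 + 2 = 22.
A4 applies: 22 + 2 = 24.
A5 applies (level before this adjustment is 24 ≥ 20, so +3): 24 + 3 = 27.
A6 applies: 27 + 3 = 30.
Level 30 exceeds the maximum of 28; capped at 28.
Final offense level: 28.
Criminal history: 15 prior points → Category V (15+).
Level 28 falls in the 27-28 band.
Grid: Level 27-28 × Category V = 100-108 months.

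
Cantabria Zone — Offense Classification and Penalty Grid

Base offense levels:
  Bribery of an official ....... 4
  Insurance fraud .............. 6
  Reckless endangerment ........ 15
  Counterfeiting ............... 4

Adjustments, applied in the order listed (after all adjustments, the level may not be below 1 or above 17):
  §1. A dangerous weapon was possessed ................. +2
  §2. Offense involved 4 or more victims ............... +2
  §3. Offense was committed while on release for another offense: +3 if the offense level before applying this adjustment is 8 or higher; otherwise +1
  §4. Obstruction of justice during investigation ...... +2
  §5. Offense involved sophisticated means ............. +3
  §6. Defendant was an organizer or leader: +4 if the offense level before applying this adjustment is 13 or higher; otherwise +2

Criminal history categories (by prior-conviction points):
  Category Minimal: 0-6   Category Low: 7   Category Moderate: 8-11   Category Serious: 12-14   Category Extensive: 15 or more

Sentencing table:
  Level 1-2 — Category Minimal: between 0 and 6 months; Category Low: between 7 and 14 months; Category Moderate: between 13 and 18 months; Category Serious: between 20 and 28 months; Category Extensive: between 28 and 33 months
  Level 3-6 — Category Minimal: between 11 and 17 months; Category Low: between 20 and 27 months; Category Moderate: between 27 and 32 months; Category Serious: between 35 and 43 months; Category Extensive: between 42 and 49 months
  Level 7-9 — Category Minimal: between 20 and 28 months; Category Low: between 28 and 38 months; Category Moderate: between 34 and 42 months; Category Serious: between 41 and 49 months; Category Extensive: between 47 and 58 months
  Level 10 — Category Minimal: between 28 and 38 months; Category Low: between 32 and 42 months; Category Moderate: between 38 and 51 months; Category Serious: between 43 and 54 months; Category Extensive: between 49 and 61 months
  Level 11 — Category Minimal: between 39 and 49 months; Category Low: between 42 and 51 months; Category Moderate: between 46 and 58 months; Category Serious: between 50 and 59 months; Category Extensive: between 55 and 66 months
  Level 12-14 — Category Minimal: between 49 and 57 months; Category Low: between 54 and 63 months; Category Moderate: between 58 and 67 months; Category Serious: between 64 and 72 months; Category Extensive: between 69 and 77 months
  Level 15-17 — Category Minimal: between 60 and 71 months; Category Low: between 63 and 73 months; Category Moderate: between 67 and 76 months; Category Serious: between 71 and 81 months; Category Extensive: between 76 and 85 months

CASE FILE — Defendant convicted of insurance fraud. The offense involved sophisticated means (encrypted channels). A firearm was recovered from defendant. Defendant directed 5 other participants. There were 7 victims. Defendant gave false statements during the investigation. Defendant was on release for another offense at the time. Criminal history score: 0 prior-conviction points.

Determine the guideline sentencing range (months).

Base offense level for insurance fraud: 6.
§1 applies: 6 + 2 = 8.
§2 applies: 8 + 2 = 10.
§3 applies (level before this adjustment is 10 ≥ 8, so +3): 10 + 3 = 13.
§4 applies: 13 + 2 = 15.
§5 applies: 15 + 3 = 18.
§6 applies (level before this adjustment is 18 ≥ 13, so +4): 18 + 4 = 22.
Level 22 exceeds the maximum of 17; capped at 17.
Final offense level: 17.
Criminal history: 0 prior points → Category Minimal (0-6).
Level 17 falls in the 15-17 band.
Grid: Level 15-17 × Category Minimal = 60-71 months.

60-71 months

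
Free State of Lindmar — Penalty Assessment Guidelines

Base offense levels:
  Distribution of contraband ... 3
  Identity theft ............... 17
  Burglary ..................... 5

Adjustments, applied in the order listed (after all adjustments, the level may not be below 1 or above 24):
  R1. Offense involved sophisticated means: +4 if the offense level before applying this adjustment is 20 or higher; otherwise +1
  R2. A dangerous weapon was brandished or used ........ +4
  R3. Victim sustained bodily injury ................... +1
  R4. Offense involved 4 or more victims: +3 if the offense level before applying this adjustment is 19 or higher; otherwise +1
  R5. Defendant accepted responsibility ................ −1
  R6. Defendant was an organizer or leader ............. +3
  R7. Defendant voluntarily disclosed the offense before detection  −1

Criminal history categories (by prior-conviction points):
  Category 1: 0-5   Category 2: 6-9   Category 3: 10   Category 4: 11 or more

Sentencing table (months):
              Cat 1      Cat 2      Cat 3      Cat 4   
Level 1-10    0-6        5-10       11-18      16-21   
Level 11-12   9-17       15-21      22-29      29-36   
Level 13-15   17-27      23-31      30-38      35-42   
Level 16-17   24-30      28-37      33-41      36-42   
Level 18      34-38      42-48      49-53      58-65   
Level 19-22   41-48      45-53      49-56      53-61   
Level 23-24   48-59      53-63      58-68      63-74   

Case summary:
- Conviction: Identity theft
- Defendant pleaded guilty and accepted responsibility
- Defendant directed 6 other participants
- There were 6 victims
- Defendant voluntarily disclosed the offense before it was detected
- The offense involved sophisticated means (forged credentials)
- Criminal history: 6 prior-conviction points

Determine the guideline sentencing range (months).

Base offense level for identity theft: 17.
R1 applies (level before this adjustment is 17 < 20, so +1): 17 + 1 = 18.
R4 applies (level before this adjustment is 18 < 19, so +1): 18 + 1 = 19.
R5 applies: 19 − 1 = 18.
R6 applies: 18 + 3 = 21.
R7 applies: 21 − 1 = 20.
Final offense level: 20.
Criminal history: 6 prior points → Category 2 (6-9).
Level 20 falls in the 19-22 band.
Grid: Level 19-22 × Category 2 = 45-53 months.

45-53 months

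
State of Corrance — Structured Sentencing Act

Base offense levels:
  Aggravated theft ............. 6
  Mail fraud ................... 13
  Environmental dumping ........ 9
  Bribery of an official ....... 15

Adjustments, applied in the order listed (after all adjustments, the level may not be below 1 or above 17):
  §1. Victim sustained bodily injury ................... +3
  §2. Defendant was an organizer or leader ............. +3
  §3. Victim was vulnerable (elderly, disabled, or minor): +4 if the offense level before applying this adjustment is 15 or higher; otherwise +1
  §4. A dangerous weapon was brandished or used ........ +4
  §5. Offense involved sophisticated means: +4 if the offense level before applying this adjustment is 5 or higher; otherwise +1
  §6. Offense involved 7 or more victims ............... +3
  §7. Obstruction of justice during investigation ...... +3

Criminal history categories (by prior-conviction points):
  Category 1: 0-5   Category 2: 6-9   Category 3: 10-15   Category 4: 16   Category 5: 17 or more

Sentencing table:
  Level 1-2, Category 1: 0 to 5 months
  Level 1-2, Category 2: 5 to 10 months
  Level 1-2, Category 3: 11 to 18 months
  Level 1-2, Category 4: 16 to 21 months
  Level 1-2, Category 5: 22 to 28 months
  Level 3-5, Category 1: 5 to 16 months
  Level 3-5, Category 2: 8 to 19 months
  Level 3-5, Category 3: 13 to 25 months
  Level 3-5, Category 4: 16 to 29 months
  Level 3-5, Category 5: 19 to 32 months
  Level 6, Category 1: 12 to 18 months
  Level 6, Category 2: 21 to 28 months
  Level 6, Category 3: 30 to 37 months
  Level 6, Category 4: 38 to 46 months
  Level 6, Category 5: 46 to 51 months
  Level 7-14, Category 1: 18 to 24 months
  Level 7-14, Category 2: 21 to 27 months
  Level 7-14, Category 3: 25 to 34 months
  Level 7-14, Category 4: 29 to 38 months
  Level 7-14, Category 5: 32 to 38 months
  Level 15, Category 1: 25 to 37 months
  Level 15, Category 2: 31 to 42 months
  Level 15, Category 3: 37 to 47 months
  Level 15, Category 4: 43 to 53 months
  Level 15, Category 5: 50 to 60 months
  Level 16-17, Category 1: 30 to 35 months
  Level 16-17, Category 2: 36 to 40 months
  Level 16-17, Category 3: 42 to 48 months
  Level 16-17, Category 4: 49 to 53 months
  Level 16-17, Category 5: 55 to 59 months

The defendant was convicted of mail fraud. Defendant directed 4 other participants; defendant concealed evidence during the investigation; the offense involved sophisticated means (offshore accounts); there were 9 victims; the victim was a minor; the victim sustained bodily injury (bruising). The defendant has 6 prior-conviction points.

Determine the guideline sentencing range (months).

36-40 months

Base offense level for mail fraud: 13.
§1 applies: 13 + 3 = 16.
§2 applies: 16 + 3 = 19.
§3 applies (level before this adjustment is 19 ≥ 15, so +4): 19 + 4 = 23.
§4 does not apply.
§5 applies (level before this adjustment is 23 ≥ 5, so +4): 23 + 4 = 27.
§6 applies: 27 + 3 = 30.
§7 applies: 30 + 3 = 33.
Level 33 exceeds the maximum of 17; capped at 17.
Final offense level: 17.
Criminal history: 6 prior points → Category 2 (6-9).
Level 17 falls in the 16-17 band.
Grid: Level 16-17 × Category 2 = 36-40 months.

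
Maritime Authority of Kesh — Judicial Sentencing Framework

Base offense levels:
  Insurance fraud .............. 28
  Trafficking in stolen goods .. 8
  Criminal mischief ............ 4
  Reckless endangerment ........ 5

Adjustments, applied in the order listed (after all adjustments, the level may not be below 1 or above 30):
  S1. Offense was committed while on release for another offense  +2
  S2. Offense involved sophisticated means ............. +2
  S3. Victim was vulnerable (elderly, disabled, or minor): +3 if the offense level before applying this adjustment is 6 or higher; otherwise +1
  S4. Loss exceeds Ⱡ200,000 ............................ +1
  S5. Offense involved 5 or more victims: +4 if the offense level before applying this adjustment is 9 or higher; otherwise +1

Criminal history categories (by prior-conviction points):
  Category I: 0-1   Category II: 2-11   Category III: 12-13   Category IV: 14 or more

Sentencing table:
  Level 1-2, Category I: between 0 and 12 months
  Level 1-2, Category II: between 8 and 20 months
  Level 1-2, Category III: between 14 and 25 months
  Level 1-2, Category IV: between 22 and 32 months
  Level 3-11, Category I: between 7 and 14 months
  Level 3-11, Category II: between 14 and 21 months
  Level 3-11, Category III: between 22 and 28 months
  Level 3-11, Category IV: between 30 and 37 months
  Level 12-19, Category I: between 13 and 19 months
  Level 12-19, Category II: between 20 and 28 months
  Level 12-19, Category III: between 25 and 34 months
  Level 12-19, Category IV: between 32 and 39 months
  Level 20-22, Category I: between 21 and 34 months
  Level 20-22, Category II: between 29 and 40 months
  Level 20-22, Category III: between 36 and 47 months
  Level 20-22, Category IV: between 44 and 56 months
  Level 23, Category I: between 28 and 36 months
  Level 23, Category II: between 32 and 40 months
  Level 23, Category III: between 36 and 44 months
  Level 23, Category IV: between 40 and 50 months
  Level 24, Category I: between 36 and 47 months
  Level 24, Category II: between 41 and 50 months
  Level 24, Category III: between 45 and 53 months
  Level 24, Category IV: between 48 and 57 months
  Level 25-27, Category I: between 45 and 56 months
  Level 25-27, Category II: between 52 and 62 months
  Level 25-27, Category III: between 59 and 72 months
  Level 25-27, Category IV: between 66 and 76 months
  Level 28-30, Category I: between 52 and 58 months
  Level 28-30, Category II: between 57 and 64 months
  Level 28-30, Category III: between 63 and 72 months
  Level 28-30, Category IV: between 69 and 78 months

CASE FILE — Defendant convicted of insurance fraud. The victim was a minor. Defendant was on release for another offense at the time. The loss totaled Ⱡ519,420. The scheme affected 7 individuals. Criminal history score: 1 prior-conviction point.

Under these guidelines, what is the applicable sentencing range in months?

52-58 months

Base offense level for insurance fraud: 28.
S1 applies: 28 + 2 = 30.
S3 applies (level before this adjustment is 30 ≥ 6, so +3): 30 + 3 = 33.
S4 applies: 33 + 1 = 34.
S5 applies (level before this adjustment is 34 ≥ 9, so +4): 34 + 4 = 38.
Level 38 exceeds the maximum of 30; capped at 30.
Final offense level: 30.
Criminal history: 1 prior point → Category I (0-1).
Level 30 falls in the 28-30 band.
Grid: Level 28-30 × Category I = 52-58 months.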